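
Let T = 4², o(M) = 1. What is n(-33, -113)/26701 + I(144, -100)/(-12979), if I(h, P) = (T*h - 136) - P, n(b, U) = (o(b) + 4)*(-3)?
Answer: -60752553/346552279 ≈ -0.17531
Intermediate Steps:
T = 16
n(b, U) = -15 (n(b, U) = (1 + 4)*(-3) = 5*(-3) = -15)
I(h, P) = -136 - P + 16*h (I(h, P) = (16*h - 136) - P = (-136 + 16*h) - P = -136 - P + 16*h)
n(-33, -113)/26701 + I(144, -100)/(-12979) = -15/26701 + (-136 - 1*(-100) + 16*144)/(-12979) = -15*1/26701 + (-136 + 100 + 2304)*(-1/12979) = -15/26701 + 2268*(-1/12979) = -15/26701 - 2268/12979 = -60752553/346552279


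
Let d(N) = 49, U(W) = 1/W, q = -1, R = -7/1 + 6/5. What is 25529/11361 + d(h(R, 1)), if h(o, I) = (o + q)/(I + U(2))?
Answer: 83174/1623 ≈ 51.247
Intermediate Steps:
R = -29/5 (R = -7*1 + 6*(1/5) = -7 + 6/5 = -29/5 ≈ -5.8000)
h(o, I) = (-1 + o)/(1/2 + I) (h(o, I) = (o - 1)/(I + 1/2) = (-1 + o)/(I + 1/2) = (-1 + o)/(1/2 + I))
25529/11361 + d(h(R, 1)) = 25529/11361 + 49 = 25529*(1/11361) + 49 = 3647/1623 + 49 = 83174/1623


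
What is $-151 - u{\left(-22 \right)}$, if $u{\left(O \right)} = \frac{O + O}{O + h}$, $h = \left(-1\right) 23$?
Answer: $- \frac{6839}{45} \approx -151.98$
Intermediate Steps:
$h = -23$
$u{\left(O \right)} = \frac{2 O}{-23 + O}$ ($u{\left(O \right)} = \frac{O + O}{O - 23} = \frac{2 O}{-23 + O}$)
$-151 - u{\left(-22 \right)} = -151 - 2 \left(-22\right) \frac{1}{-23 - 22} = -151 - 2 \left(-22\right) \frac{1}{-45} = -151 - 2 \left(-22\right) \left(- \frac{1}{45}\right) = -151 - \frac{44}{45} = - \frac{6839}{45}$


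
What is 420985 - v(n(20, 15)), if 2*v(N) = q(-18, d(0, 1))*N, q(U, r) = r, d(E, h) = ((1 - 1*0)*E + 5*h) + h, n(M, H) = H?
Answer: 420940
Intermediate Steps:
d(E, h) = E + 6*h (d(E, h) = ((1 + 0)*E + 5*h) + h = (1*E + 5*h) + h = (E + 5*h) + h = E + 6*h)
v(N) = 3*N (v(N) = ((0 + 6*1)*N)/2 = ((0 + 6)*N)/2 = (6*N)/2 = 3*N)
420985 - v(n(20, 15)) = 420985 - 3*15 = 420985 - 1*45 = 420985 - 45 = 420940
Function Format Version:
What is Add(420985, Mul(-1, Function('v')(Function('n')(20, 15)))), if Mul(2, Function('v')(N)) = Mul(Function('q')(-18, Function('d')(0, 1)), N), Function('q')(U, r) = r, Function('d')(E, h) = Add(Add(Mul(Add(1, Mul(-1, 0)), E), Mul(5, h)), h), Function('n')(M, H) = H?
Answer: 420940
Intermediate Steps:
Function('d')(E, h) = Add(E, Mul(6, h)) (Function('d')(E, h) = Add(Add(Mul(Add(1, 0), E), Mul(5, h)), h) = Add(Add(Mul(1, E), Mul(5, h)), h) = Add(Add(E, Mul(5, h)), h) = Add(E, Mul(6, h)))
Function('v')(N) = Mul(3, N) (Function('v')(N) = Mul(Rational(1, 2), Mul(Add(0, Mul(6, 1)), N)) = Mul(Rational(1, 2), Mul(Add(0, 6), N)) = Mul(Rational(1, 2), Mul(6, N)) = Mul(3, N))
Add(420985, Mul(-1, Function('v')(Function('n')(20, 15)))) = Add(420985, Mul(-1, Mul(3, 15))) = Add(420985, Mul(-1, 45)) = Add(420985, -45) = 420940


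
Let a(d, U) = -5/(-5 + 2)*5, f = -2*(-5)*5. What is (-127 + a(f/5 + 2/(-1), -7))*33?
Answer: -3916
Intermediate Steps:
f = 50 (f = 10*5 = 50)
a(d, U) = 25/3 (a(d, U) = -5/(-3)*5 = -5*(-1/3)*5 = (5/3)*5 = 25/3)
(-127 + a(f/5 + 2/(-1), -7))*33 = (-127 + 25/3)*33 = -356/3*33 = -3916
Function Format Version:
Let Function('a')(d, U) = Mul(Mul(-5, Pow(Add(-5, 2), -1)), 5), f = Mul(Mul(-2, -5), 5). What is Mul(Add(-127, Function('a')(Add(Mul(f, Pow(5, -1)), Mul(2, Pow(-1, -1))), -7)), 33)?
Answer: -3916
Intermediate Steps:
f = 50 (f = Mul(10, 5) = 50)
Function('a')(d, U) = Rational(25, 3) (Function('a')(d, U) = Mul(Mul(-5, Pow(-3, -1)), 5) = Mul(Mul(-5, Rational(-1, 3)), 5) = Mul(Rational(5, 3), 5) = Rational(25, 3))
Mul(Add(-127, Function('a')(Add(Mul(f, Pow(5, -1)), Mul(2, Pow(-1, -1))), -7)), 33) = Mul(Add(-127, Rational(25, 3)), 33) = Mul(Rational(-356, 3), 33) = -3916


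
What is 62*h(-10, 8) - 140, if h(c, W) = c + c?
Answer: -1380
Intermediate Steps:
h(c, W) = 2*c
62*h(-10, 8) - 140 = 62*(2*(-10)) - 140 = 62*(-20) - 140 = -1240 - 140 = -1380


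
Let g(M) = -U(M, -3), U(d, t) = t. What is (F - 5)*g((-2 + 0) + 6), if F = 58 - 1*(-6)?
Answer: 177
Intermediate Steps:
F = 64 (F = 58 + 6 = 64)
g(M) = 3 (g(M) = -1*(-3) = 3)
(F - 5)*g((-2 + 0) + 6) = (64 - 5)*3 = 59*3 = 177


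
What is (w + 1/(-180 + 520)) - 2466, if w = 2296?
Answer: -57799/340 ≈ -170.00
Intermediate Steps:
(w + 1/(-180 + 520)) - 2466 = (2296 + 1/(-180 + 520)) - 2466 = (2296 + 1/340) - 2466 = 780641/340 - 2466 = -57799/340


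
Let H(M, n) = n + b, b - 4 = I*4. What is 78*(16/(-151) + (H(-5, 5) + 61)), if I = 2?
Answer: 917436/151 ≈ 6075.7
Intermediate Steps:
b = 12 (b = 4 + 2*4 = 4 + 8 = 12)
H(M, n) = 12 + n (H(M, n) = n + 12 = 12 + n)
78*(16/(-151) + (H(-5, 5) + 61)) = 78*(16/(-151) + ((12 + 5) + 61)) = 78*(16*(-1/151) + (17 + 61)) = 78*(-16/151 + 78) = 78*(11762/151) = 917436/151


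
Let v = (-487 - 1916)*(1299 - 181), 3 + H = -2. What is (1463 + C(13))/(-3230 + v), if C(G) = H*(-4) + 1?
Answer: -371/672446 ≈ -0.00055172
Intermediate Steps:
H = -5 (H = -3 - 2 = -5)
v = -2686554 (v = -2403*1118 = -2686554)
C(G) = 21 (C(G) = -5*(-4) + 1 = 20 + 1 = 21)
(1463 + C(13))/(-3230 + v) = (1463 + 21)/(-3230 - 2686554) = 1484/(-2689784) = 1484*(-1/2689784) = -371/672446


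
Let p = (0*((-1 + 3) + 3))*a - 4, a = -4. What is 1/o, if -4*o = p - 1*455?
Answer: 4/459 ≈ 0.0087146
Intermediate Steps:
p = -4 (p = (0*((-1 + 3) + 3))*(-4) - 4 = (0*(2 + 3))*(-4) - 4 = (0*5)*(-4) - 4 = 0*(-4) - 4 = 0 - 4 = -4)
o = 459/4 (o = -(-4 - 1*455)/4 = -(-4 - 455)/4 = -¼*(-459) = 459/4 ≈ 114.75)
1/o = 1/(459/4) = 4/459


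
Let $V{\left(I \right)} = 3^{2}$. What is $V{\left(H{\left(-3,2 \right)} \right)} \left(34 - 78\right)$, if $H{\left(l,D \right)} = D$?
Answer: $-396$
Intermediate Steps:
$V{\left(I \right)} = 9$
$V{\left(H{\left(-3,2 \right)} \right)} \left(34 - 78\right) = 9 \left(34 - 78\right) = 9 \left(-44\right) = -396$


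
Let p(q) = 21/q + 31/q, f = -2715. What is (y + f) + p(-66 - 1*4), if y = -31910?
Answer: -1211901/35 ≈ -34626.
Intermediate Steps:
p(q) = 52/q
(y + f) + p(-66 - 1*4) = (-31910 - 2715) + 52/(-66 - 1*4) = -34625 + 52/(-66 - 4) = -34625 + 52/(-70) = -34625 + 52*(-1/70) = -34625 - 26/35 = -1211901/35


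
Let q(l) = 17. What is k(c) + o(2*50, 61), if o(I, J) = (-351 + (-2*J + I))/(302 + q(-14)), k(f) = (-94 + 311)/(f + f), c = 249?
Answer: -116531/158862 ≈ -0.73354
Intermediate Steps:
k(f) = 217/(2*f) (k(f) = 217/((2*f)) = 217*(1/(2*f)) = 217/(2*f))
o(I, J) = -351/319 - 2*J/319 + I/319 (o(I, J) = (-351 + (-2*J + I))/(302 + 17) = (-351 + (I - 2*J))/319 = (-351 + I - 2*J)*(1/319) = -351/319 - 2*J/319 + I/319)
k(c) + o(2*50, 61) = (217/2)/249 + (-351/319 - 2/319*61 + (2*50)/319) = (217/2)*(1/249) + (-351/319 - 122/319 + (1/319)*100) = 217/498 + (-351/319 - 122/319 + 100/319) = 217/498 - 373/319 = -116531/158862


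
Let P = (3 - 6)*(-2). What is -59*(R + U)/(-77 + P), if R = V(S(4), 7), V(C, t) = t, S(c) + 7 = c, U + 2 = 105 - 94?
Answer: 944/71 ≈ 13.296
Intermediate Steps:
U = 9 (U = -2 + (105 - 94) = -2 + 11 = 9)
S(c) = -7 + c
P = 6 (P = -3*(-2) = 6)
R = 7
-59*(R + U)/(-77 + P) = -59*(7 + 9)/(-77 + 6) = -944/(-71) = -944*(-1)/71 = -59*(-16/71) = 944/71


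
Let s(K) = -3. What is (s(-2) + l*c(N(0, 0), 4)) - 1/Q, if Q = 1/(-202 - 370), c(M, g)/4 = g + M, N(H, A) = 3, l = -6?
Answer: 401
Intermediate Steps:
c(M, g) = 4*M + 4*g (c(M, g) = 4*(g + M) = 4*(M + g) = 4*M + 4*g)
Q = -1/572 (Q = 1/(-572) = -1/572 ≈ -0.0017483)
(s(-2) + l*c(N(0, 0), 4)) - 1/Q = (-3 - 6*(4*3 + 4*4)) - 1/(-1/572) = (-3 - 6*(12 + 16)) - 1*(-572) = (-3 - 6*28) + 572 = (-3 - 168) + 572 = -171 + 572 = 401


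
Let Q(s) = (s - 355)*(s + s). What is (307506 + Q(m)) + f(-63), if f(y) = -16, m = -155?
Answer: 465590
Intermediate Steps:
Q(s) = 2*s*(-355 + s) (Q(s) = (-355 + s)*(2*s) = 2*s*(-355 + s))
(307506 + Q(m)) + f(-63) = (307506 + 2*(-155)*(-355 - 155)) - 16 = (307506 + 2*(-155)*(-510)) - 16 = (307506 + 158100) - 16 = 465606 - 16 = 465590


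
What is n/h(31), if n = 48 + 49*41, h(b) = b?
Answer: 2057/31 ≈ 66.355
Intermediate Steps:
n = 2057 (n = 48 + 2009 = 2057)
n/h(31) = 2057/31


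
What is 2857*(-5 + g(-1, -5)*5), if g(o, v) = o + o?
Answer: -42855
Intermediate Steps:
g(o, v) = 2*o
2857*(-5 + g(-1, -5)*5) = 2857*(-5 + (2*(-1))*5) = 2857*(-5 - 2*5) = 2857*(-5 - 10) = 2857*(-15) = -42855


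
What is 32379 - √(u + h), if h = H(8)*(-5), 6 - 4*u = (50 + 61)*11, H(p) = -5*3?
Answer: 32379 - I*√915/2 ≈ 32379.0 - 15.124*I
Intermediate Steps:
H(p) = -15
u = -1215/4 (u = 3/2 - (50 + 61)*11/4 = 3/2 - 111*11/4 = 3/2 - ¼*1221 = 3/2 - 1221/4 = -1215/4 ≈ -303.75)
h = 75 (h = -15*(-5) = 75)
32379 - √(u + h) = 32379 - √(-1215/4 + 75) = 32379 - √(-915/4) = 32379 - I*√915/2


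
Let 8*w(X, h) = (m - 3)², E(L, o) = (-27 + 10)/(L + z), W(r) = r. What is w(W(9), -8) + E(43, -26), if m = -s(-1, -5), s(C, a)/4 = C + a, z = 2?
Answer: 19709/360 ≈ 54.747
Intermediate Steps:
s(C, a) = 4*C + 4*a (s(C, a) = 4*(C + a) = 4*C + 4*a)
E(L, o) = -17/(2 + L) (E(L, o) = (-27 + 10)/(L + 2) = -17/(2 + L))
m = 24 (m = -(4*(-1) + 4*(-5)) = -(-4 - 20) = -1*(-24) = 24)
w(X, h) = 441/8 (w(X, h) = (24 - 3)²/8 = (⅛)*21² = (⅛)*441 = 441/8)
w(W(9), -8) + E(43, -26) = 441/8 - 17/(2 + 43) = 441/8 - 17/45 = 19709/360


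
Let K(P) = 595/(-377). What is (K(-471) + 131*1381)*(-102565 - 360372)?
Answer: -31573623696324/377 ≈ -8.3750e+10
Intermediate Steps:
K(P) = -595/377 (K(P) = 595*(-1/377) = -595/377)
(K(-471) + 131*1381)*(-102565 - 360372) = (-595/377 + 131*1381)*(-102565 - 360372) = (-595/377 + 180911)*(-462937) = (68202852/377)*(-462937) = -31573623696324/377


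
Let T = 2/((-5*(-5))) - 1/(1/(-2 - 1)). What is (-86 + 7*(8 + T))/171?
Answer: -211/4275 ≈ -0.049357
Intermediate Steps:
T = 77/25 (T = 2/25 - 1/(1/(-3)) = 2*(1/25) - 1/(-⅓) = 2/25 - 1*(-3) = 2/25 + 3 = 77/25 ≈ 3.0800)
(-86 + 7*(8 + T))/171 = (-86 + 7*(8 + 77/25))/171 = (-86 + 7*(277/25))/171 = (-86 + 1939/25)/171 = (1/171)*(-211/25) = -211/4275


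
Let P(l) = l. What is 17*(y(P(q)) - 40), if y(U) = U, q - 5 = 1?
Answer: -578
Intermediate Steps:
q = 6 (q = 5 + 1 = 6)
17*(y(P(q)) - 40) = 17*(6 - 40) = 17*(-34) = -578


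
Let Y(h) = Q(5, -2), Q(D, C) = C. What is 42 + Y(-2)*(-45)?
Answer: 132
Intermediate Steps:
Y(h) = -2
42 + Y(-2)*(-45) = 42 - 2*(-45) = 42 + 90 = 132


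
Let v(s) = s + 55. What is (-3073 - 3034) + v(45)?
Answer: -6007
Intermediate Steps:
v(s) = 55 + s
(-3073 - 3034) + v(45) = (-3073 - 3034) + (55 + 45) = -6107 + 100 = -6007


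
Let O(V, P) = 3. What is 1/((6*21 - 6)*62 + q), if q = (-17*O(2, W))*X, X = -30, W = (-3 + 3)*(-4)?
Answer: 1/8970 ≈ 0.00011148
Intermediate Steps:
W = 0 (W = 0*(-4) = 0)
q = 1530 (q = -17*3*(-30) = -51*(-30) = 1530)
1/((6*21 - 6)*62 + q) = 1/((6*21 - 6)*62 + 1530) = 1/((126 - 6)*62 + 1530) = 1/(120*62 + 1530) = 1/(7440 + 1530) = 1/8970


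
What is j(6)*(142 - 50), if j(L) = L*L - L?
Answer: 2760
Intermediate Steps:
j(L) = L² - L
j(6)*(142 - 50) = (6*(-1 + 6))*(142 - 50) = (6*5)*92 = 30*92 = 2760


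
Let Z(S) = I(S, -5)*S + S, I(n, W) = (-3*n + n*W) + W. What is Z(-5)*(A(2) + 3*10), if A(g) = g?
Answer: -5760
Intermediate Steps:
I(n, W) = W - 3*n + W*n (I(n, W) = (-3*n + W*n) + W = W - 3*n + W*n)
Z(S) = S + S*(-5 - 8*S) (Z(S) = (-5 - 3*S - 5*S)*S + S = (-5 - 8*S)*S + S = S*(-5 - 8*S) + S = S + S*(-5 - 8*S))
Z(-5)*(A(2) + 3*10) = (-4*(-5)*(1 + 2*(-5)))*(2 + 3*10) = (-4*(-5)*(1 - 10))*(2 + 30) = -4*(-5)*(-9)*32 = -180*32 = -5760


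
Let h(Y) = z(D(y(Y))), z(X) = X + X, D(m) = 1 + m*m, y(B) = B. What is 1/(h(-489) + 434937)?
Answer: 1/913181 ≈ 1.0951e-6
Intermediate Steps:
D(m) = 1 + m²
z(X) = 2*X
h(Y) = 2 + 2*Y² (h(Y) = 2*(1 + Y²) = 2 + 2*Y²)
1/(h(-489) + 434937) = 1/((2 + 2*(-489)²) + 434937) = 1/((2 + 2*239121) + 434937) = 1/((2 + 478242) + 434937) = 1/(478244 + 434937) = 1/913181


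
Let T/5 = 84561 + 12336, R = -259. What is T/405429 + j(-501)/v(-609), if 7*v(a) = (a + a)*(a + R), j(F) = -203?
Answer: 120017137/100546392 ≈ 1.1936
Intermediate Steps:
T = 484485 (T = 5*(84561 + 12336) = 5*96897 = 484485)
v(a) = 2*a*(-259 + a)/7 (v(a) = ((a + a)*(a - 259))/7 = ((2*a)*(-259 + a))/7 = (2*a*(-259 + a))/7 = 2*a*(-259 + a)/7)
T/405429 + j(-501)/v(-609) = 484485/405429 - 203*(-1/(174*(-259 - 609))) = 484485*(1/405429) - 203/((2/7)*(-609)*(-868)) = 161495/135143 - 203/151032 = 161495/135143 - 203*1/151032 = 161495/135143 - 1/744 = 120017137/100546392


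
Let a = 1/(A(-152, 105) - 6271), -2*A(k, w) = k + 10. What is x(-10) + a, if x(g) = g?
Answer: -62001/6200 ≈ -10.000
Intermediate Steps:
A(k, w) = -5 - k/2 (A(k, w) = -(k + 10)/2 = -(10 + k)/2 = -5 - k/2)
a = -1/6200 (a = 1/((-5 - ½*(-152)) - 6271) = 1/((-5 + 76) - 6271) = 1/(71 - 6271) = 1/(-6200) = -1/6200 ≈ -0.00016129)
x(-10) + a = -10 - 1/6200 = -62001/6200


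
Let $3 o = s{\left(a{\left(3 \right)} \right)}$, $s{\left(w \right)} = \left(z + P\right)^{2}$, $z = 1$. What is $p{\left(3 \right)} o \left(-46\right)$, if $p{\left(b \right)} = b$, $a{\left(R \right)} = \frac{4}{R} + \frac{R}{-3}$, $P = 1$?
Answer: $-184$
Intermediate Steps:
$a{\left(R \right)} = \frac{4}{R} - \frac{R}{3}$ ($a{\left(R \right)} = \frac{4}{R} + R \left(- \frac{1}{3}\right) = \frac{4}{R} - \frac{R}{3}$)
$s{\left(w \right)} = 4$ ($s{\left(w \right)} = \left(1 + 1\right)^{2} = 2^{2} = 4$)
$o = \frac{4}{3}$ ($o = \frac{1}{3} \cdot 4 = \frac{4}{3} \approx 1.3333$)
$p{\left(3 \right)} o \left(-46\right) = 3 \cdot \frac{4}{3} \left(-46\right) = 4 \left(-46\right) = -184$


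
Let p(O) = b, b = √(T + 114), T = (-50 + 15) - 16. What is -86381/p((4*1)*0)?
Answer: -86381*√7/21 ≈ -10883.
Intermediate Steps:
T = -51 (T = -35 - 16 = -51)
b = 3*√7 (b = √(-51 + 114) = √63 = 3*√7 ≈ 7.9373)
p(O) = 3*√7
-86381/p((4*1)*0) = -86381*√7/21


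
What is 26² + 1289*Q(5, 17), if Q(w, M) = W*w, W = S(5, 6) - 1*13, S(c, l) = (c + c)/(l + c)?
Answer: -849749/11 ≈ -77250.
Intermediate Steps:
S(c, l) = 2*c/(c + l) (S(c, l) = (2*c)/(c + l) = 2*c/(c + l))
W = -133/11 (W = 2*5/(5 + 6) - 1*13 = 2*5/11 - 13 = 2*5*(1/11) - 13 = 10/11 - 13 = -133/11 ≈ -12.091)
Q(w, M) = -133*w/11
26² + 1289*Q(5, 17) = 26² + 1289*(-133/11*5) = 676 + 1289*(-665/11) = 676 - 857185/11 = -849749/11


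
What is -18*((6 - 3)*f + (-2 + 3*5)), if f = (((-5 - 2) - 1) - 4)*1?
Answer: 414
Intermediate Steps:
f = -12 (f = ((-7 - 1) - 4)*1 = (-8 - 4)*1 = -12*1 = -12)
-18*((6 - 3)*f + (-2 + 3*5)) = -18*((6 - 3)*(-12) + (-2 + 3*5)) = -18*(3*(-12) + (-2 + 15)) = -18*(-36 + 13) = -18*(-23) = 414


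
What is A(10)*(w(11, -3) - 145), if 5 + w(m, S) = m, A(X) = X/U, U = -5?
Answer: 278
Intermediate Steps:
A(X) = -X/5 (A(X) = X/(-5) = X*(-⅕) = -X/5)
w(m, S) = -5 + m
A(10)*(w(11, -3) - 145) = (-⅕*10)*((-5 + 11) - 145) = -2*(6 - 145) = -2*(-139) = 278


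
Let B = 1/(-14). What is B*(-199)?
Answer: 199/14 ≈ 14.214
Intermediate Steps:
B = -1/14 ≈ -0.071429
B*(-199) = -1/14*(-199) = 199/14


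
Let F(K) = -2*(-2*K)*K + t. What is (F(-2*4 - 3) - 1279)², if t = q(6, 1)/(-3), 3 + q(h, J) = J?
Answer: 5678689/9 ≈ 6.3097e+5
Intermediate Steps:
q(h, J) = -3 + J
t = ⅔ (t = (-3 + 1)/(-3) = -2*(-⅓) = ⅔ ≈ 0.66667)
F(K) = ⅔ + 4*K² (F(K) = -2*(-2*K)*K + ⅔ = -(-4)*K² + ⅔ = 4*K² + ⅔ = ⅔ + 4*K²)
(F(-2*4 - 3) - 1279)² = ((⅔ + 4*(-2*4 - 3)²) - 1279)² = ((⅔ + 4*(-8 - 3)²) - 1279)² = ((⅔ + 4*(-11)²) - 1279)² = ((⅔ + 4*121) - 1279)² = ((⅔ + 484) - 1279)² = (1454/3 - 1279)² = (-2383/3)² = 5678689/9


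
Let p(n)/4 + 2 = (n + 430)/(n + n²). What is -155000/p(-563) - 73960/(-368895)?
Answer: 180918789127988/9339609831 ≈ 19371.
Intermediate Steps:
p(n) = -8 + 4*(430 + n)/(n + n²) (p(n) = -8 + 4*((n + 430)/(n + n²)) = -8 + 4*((430 + n)/(n + n²)) = -8 + 4*(430 + n)/(n + n²))
-155000/p(-563) - 73960/(-368895) = -155000*(-563*(1 - 563)/(4*(430 - 1*(-563) - 2*(-563)²))) - 73960/(-368895) = -155000*158203/(2*(430 + 563 - 2*316969)) - 73960*(-1/368895) = -155000*158203/(2*(430 + 563 - 633938)) + 14792/73779 = -155000/(4*(-1/563)*(-1/562)*(-632945)) + 14792/73779 = -155000/(-1265890/158203) + 14792/73779 = -155000*(-158203/1265890) + 14792/73779 = 2452146500/126589 + 14792/73779 = 180918789127988/9339609831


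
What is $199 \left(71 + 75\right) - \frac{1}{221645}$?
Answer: $\frac{6439673829}{221645} \approx 29054.0$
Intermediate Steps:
$199 \left(71 + 75\right) - \frac{1}{221645} = 199 \cdot 146 - \frac{1}{221645} = 29054 - \frac{1}{221645} = \frac{6439673829}{221645}$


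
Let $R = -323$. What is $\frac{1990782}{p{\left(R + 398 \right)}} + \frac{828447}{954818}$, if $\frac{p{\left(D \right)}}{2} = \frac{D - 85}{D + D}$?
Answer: $- \frac{14256257829123}{954818} \approx -1.4931 \cdot 10^{7}$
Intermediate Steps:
$p{\left(D \right)} = \frac{-85 + D}{D}$ ($p{\left(D \right)} = 2 \frac{D - 85}{D + D} = 2 \frac{-85 + D}{2 D} = \frac{-85 + D}{D}$)
$\frac{1990782}{p{\left(R + 398 \right)}} + \frac{828447}{954818} = \frac{1990782}{\frac{1}{-323 + 398} \left(-85 + \left(-323 + 398\right)\right)} + \frac{828447}{954818} = \frac{1990782}{\frac{1}{75} \left(-85 + 75\right)} + 828447 \cdot \frac{1}{954818} = \frac{1990782}{\frac{1}{75} \left(-10\right)} + \frac{828447}{954818} = \frac{1990782}{- \frac{2}{15}} + \frac{828447}{954818} = 1990782 \left(- \frac{15}{2}\right) + \frac{828447}{954818} = -14930865 + \frac{828447}{954818} = - \frac{14256257829123}{954818}$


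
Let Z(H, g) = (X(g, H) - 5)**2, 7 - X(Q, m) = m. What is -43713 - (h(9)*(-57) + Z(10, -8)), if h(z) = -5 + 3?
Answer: -43891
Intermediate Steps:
X(Q, m) = 7 - m
h(z) = -2
Z(H, g) = (2 - H)**2 (Z(H, g) = ((7 - H) - 5)**2 = (2 - H)**2)
-43713 - (h(9)*(-57) + Z(10, -8)) = -43713 - (-2*(-57) + (-2 + 10)**2) = -43713 - (114 + 8**2) = -43713 - (114 + 64) = -43713 - 1*178 = -43713 - 178 = -43891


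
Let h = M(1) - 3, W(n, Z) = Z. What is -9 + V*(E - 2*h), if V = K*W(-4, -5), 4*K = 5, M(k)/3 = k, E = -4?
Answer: 16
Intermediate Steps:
M(k) = 3*k
K = 5/4 (K = (¼)*5 = 5/4 ≈ 1.2500)
h = 0 (h = 3*1 - 3 = 3 - 3 = 0)
V = -25/4 (V = (5/4)*(-5) = -25/4 ≈ -6.2500)
-9 + V*(E - 2*h) = -9 - 25*(-4 - 2*0)/4 = -9 - 25*(-4 + 0)/4 = -9 - 25/4*(-4) = -9 + 25 = 16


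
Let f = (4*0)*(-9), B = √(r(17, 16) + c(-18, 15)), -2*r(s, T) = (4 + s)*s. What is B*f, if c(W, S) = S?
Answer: 0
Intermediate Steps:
r(s, T) = -s*(4 + s)/2 (r(s, T) = -(4 + s)*s/2 = -s*(4 + s)/2)
B = I*√654/2 (B = √(-½*17*(4 + 17) + 15) = √(-½*17*21 + 15) = √(-357/2 + 15) = √(-327/2) = I*√654/2 ≈ 12.787*I)
f = 0 (f = 0*(-9) = 0)
B*f = (I*√654/2)*0 = 0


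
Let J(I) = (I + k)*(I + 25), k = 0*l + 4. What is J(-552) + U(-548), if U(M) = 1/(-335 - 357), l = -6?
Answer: 199846831/692 ≈ 2.8880e+5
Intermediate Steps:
U(M) = -1/692 (U(M) = 1/(-692) = -1/692)
k = 4 (k = 0*(-6) + 4 = 0 + 4 = 4)
J(I) = (4 + I)*(25 + I) (J(I) = (I + 4)*(I + 25) = (4 + I)*(25 + I))
J(-552) + U(-548) = (100 + (-552)² + 29*(-552)) - 1/692 = (100 + 304704 - 16008) - 1/692 = 288796 - 1/692 = 199846831/692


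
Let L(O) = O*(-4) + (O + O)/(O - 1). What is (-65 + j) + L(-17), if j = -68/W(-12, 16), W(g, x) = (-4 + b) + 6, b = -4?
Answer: 350/9 ≈ 38.889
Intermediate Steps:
W(g, x) = -2 (W(g, x) = (-4 - 4) + 6 = -8 + 6 = -2)
L(O) = -4*O + 2*O/(-1 + O) (L(O) = -4*O + (2*O)/(-1 + O) = -4*O + 2*O/(-1 + O))
j = 34 (j = -68/(-2) = -68*(-1/2) = 34)
(-65 + j) + L(-17) = (-65 + 34) + 2*(-17)*(3 - 2*(-17))/(-1 - 17) = -31 + 2*(-17)*(3 + 34)/(-18) = -31 + 2*(-17)*(-1/18)*37 = -31 + 629/9 = 350/9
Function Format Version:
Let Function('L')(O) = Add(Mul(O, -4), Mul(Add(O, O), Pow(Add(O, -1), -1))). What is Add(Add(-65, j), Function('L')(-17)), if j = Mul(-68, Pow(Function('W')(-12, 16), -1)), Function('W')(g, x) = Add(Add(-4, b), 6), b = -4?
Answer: Rational(350, 9) ≈ 38.889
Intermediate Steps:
Function('W')(g, x) = -2 (Function('W')(g, x) = Add(Add(-4, -4), 6) = Add(-8, 6) = -2)
Function('L')(O) = Add(Mul(-4, O), Mul(2, O, Pow(Add(-1, O), -1))) (Function('L')(O) = Add(Mul(-4, O), Mul(Mul(2, O), Pow(Add(-1, O), -1))) = Add(Mul(-4, O), Mul(2, O, Pow(Add(-1, O), -1))))
j = 34 (j = Mul(-68, Pow(-2, -1)) = Mul(-68, Rational(-1, 2)) = 34)
Add(Add(-65, j), Function('L')(-17)) = Add(Add(-65, 34), Mul(2, -17, Pow(Add(-1, -17), -1), Add(3, Mul(-2, -17)))) = Add(-31, Mul(2, -17, Pow(-18, -1), Add(3, 34))) = Add(-31, Mul(2, -17, Rational(-1, 18), 37)) = Add(-31, Rational(629, 9)) = Rational(350, 9)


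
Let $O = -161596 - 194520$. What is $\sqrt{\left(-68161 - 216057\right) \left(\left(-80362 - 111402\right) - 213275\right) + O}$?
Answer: $\sqrt{115119018386} \approx 3.3929 \cdot 10^{5}$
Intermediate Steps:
$O = -356116$
$\sqrt{\left(-68161 - 216057\right) \left(\left(-80362 - 111402\right) - 213275\right) + O} = \sqrt{\left(-68161 - 216057\right) \left(\left(-80362 - 111402\right) - 213275\right) - 356116} = \sqrt{- 284218 \left(\left(-80362 - 111402\right) - 213275\right) - 356116} = \sqrt{- 284218 \left(-191764 - 213275\right) - 356116} = \sqrt{\left(-284218\right) \left(-405039\right) - 356116} = \sqrt{115119374502 - 356116} = \sqrt{115119018386}$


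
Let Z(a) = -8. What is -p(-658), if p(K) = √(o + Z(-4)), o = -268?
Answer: -2*I*√69 ≈ -16.613*I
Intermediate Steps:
p(K) = 2*I*√69 (p(K) = √(-268 - 8) = √(-276) = 2*I*√69)
-p(-658) = -2*I*√69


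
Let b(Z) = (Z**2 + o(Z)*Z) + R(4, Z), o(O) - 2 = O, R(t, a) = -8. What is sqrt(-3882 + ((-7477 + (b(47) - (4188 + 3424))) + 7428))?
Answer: I*sqrt(7039) ≈ 83.899*I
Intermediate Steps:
o(O) = 2 + O
b(Z) = -8 + Z**2 + Z*(2 + Z) (b(Z) = (Z**2 + (2 + Z)*Z) - 8 = (Z**2 + Z*(2 + Z)) - 8 = -8 + Z**2 + Z*(2 + Z))
sqrt(-3882 + ((-7477 + (b(47) - (4188 + 3424))) + 7428)) = sqrt(-3882 + ((-7477 + ((-8 + 2*47 + 2*47**2) - (4188 + 3424))) + 7428)) = sqrt(-3882 + ((-7477 + ((-8 + 94 + 2*2209) - 1*7612)) + 7428)) = sqrt(-3882 + ((-7477 + ((-8 + 94 + 4418) - 7612)) + 7428)) = sqrt(-3882 + ((-7477 + (4504 - 7612)) + 7428)) = sqrt(-3882 + ((-7477 - 3108) + 7428)) = sqrt(-3882 + (-10585 + 7428)) = sqrt(-3882 - 3157) = sqrt(-7039) = I*sqrt(7039)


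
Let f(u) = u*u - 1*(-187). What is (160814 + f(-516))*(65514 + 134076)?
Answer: 85276224630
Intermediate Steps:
f(u) = 187 + u² (f(u) = u² + 187 = 187 + u²)
(160814 + f(-516))*(65514 + 134076) = (160814 + (187 + (-516)²))*(65514 + 134076) = (160814 + (187 + 266256))*199590 = (160814 + 266443)*199590 = 427257*199590 = 85276224630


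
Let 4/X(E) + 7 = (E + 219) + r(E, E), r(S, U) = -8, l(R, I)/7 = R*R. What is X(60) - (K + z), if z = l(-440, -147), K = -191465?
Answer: -76806509/66 ≈ -1.1637e+6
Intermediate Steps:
l(R, I) = 7*R² (l(R, I) = 7*(R*R) = 7*R²)
z = 1355200 (z = 7*(-440)² = 7*193600 = 1355200)
X(E) = 4/(204 + E) (X(E) = 4/(-7 + ((E + 219) - 8)) = 4/(-7 + ((219 + E) - 8)) = 4/(-7 + (211 + E)) = 4/(204 + E))
X(60) - (K + z) = 4/(204 + 60) - (-191465 + 1355200) = 4/264 - 1*1163735 = 4*(1/264) - 1163735 = 1/66 - 1163735 = -76806509/66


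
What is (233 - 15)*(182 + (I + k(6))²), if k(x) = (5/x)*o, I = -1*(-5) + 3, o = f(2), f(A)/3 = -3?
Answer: 79461/2 ≈ 39731.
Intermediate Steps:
f(A) = -9 (f(A) = 3*(-3) = -9)
o = -9
I = 8 (I = 5 + 3 = 8)
k(x) = -45/x (k(x) = (5/x)*(-9) = -45/x)
(233 - 15)*(182 + (I + k(6))²) = (233 - 15)*(182 + (8 - 45/6)²) = 218*(182 + (8 - 45*⅙)²) = 218*(182 + (8 - 15/2)²) = 218*(182 + (½)²) = 218*(182 + ¼) = 218*(729/4) = 79461/2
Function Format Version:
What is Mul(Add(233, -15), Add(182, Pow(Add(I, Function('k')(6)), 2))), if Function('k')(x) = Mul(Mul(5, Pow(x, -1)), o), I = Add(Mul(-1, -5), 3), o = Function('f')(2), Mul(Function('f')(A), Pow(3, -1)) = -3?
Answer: Rational(79461, 2) ≈ 39731.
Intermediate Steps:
Function('f')(A) = -9 (Function('f')(A) = Mul(3, -3) = -9)
o = -9
I = 8 (I = Add(5, 3) = 8)
Function('k')(x) = Mul(-45, Pow(x, -1)) (Function('k')(x) = Mul(Mul(5, Pow(x, -1)), -9) = Mul(-45, Pow(x, -1)))
Mul(Add(233, -15), Add(182, Pow(Add(I, Function('k')(6)), 2))) = Mul(Add(233, -15), Add(182, Pow(Add(8, Mul(-45, Pow(6, -1))), 2))) = Mul(218, Add(182, Pow(Add(8, Mul(-45, Rational(1, 6))), 2))) = Mul(218, Add(182, Pow(Add(8, Rational(-15, 2)), 2))) = Mul(218, Add(182, Pow(Rational(1, 2), 2))) = Mul(218, Add(182, Rational(1, 4))) = Mul(218, Rational(729, 4)) = Rational(79461, 2)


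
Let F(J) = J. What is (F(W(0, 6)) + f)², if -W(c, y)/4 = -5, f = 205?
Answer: 50625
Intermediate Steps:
W(c, y) = 20 (W(c, y) = -4*(-5) = 20)
(F(W(0, 6)) + f)² = (20 + 205)² = 225² = 50625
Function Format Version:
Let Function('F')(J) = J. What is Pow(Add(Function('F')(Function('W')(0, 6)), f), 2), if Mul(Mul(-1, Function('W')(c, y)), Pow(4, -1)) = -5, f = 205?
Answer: 50625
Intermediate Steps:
Function('W')(c, y) = 20 (Function('W')(c, y) = Mul(-4, -5) = 20)
Pow(Add(Function('F')(Function('W')(0, 6)), f), 2) = Pow(Add(20, 205), 2) = Pow(225, 2) = 50625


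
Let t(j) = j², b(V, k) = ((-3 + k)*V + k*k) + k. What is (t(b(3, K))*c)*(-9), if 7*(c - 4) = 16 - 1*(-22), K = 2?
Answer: -5346/7 ≈ -763.71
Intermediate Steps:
b(V, k) = k + k² + V*(-3 + k) (b(V, k) = (V*(-3 + k) + k²) + k = (k² + V*(-3 + k)) + k = k + k² + V*(-3 + k))
c = 66/7 (c = 4 + (16 - 1*(-22))/7 = 4 + (16 + 22)/7 = 4 + (⅐)*38 = 4 + 38/7 = 66/7 ≈ 9.4286)
(t(b(3, K))*c)*(-9) = ((2 + 2² - 3*3 + 3*2)²*(66/7))*(-9) = ((2 + 4 - 9 + 6)²*(66/7))*(-9) = (3²*(66/7))*(-9) = (9*(66/7))*(-9) = (594/7)*(-9) = -5346/7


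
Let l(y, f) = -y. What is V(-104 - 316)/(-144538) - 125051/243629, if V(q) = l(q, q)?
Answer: -9088472809/17606824201 ≈ -0.51619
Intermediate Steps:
V(q) = -q
V(-104 - 316)/(-144538) - 125051/243629 = -(-104 - 316)/(-144538) - 125051/243629 = -1*(-420)*(-1/144538) - 125051*1/243629 = 420*(-1/144538) - 125051/243629 = -210/72269 - 125051/243629 = -9088472809/17606824201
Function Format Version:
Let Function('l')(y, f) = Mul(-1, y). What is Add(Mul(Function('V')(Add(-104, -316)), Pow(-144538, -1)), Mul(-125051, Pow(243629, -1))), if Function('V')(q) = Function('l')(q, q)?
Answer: Rational(-9088472809, 17606824201) ≈ -0.51619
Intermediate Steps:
Function('V')(q) = Mul(-1, q)
Add(Mul(Function('V')(Add(-104, -316)), Pow(-144538, -1)), Mul(-125051, Pow(243629, -1))) = Add(Mul(Mul(-1, Add(-104, -316)), Pow(-144538, -1)), Mul(-125051, Pow(243629, -1))) = Add(Mul(Mul(-1, -420), Rational(-1, 144538)), Mul(-125051, Rational(1, 243629))) = Add(Mul(420, Rational(-1, 144538)), Rational(-125051, 243629)) = Add(Rational(-210, 72269), Rational(-125051, 243629)) = Rational(-9088472809, 17606824201)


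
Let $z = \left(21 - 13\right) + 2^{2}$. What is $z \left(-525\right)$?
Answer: $-6300$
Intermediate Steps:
$z = 12$ ($z = 8 + 4 = 12$)
$z \left(-525\right) = 12 \left(-525\right) = -6300$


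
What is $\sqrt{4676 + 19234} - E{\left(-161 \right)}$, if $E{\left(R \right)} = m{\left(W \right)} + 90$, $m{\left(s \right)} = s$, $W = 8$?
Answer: $-98 + \sqrt{23910} \approx 56.629$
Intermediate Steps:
$E{\left(R \right)} = 98$ ($E{\left(R \right)} = 8 + 90 = 98$)
$\sqrt{4676 + 19234} - E{\left(-161 \right)} = \sqrt{4676 + 19234} - 98 = \sqrt{23910} - 98 = -98 + \sqrt{23910}$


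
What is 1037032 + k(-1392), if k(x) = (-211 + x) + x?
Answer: 1034037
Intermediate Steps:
k(x) = -211 + 2*x
1037032 + k(-1392) = 1037032 + (-211 + 2*(-1392)) = 1037032 + (-211 - 2784) = 1037032 - 2995 = 1034037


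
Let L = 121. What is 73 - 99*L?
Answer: -11906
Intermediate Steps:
73 - 99*L = 73 - 99*121 = 73 - 11979 = -11906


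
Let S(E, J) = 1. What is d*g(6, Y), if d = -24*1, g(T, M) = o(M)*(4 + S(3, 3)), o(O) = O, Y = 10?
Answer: -1200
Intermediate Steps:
g(T, M) = 5*M (g(T, M) = M*(4 + 1) = M*5 = 5*M)
d = -24
d*g(6, Y) = -120*10 = -24*50 = -1200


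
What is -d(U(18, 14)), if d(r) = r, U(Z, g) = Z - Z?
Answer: 0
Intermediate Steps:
U(Z, g) = 0
-d(U(18, 14)) = -1*0 = 0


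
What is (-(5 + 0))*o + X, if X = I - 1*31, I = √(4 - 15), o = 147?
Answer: -766 + I*√11 ≈ -766.0 + 3.3166*I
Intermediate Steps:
I = I*√11 (I = √(-11) = I*√11 ≈ 3.3166*I)
X = -31 + I*√11 (X = I*√11 - 1*31 = I*√11 - 31 = -31 + I*√11 ≈ -31.0 + 3.3166*I)
(-(5 + 0))*o + X = -(5 + 0)*147 + (-31 + I*√11) = -1*5*147 + (-31 + I*√11) = -5*147 + (-31 + I*√11) = -735 + (-31 + I*√11) = -766 + I*√11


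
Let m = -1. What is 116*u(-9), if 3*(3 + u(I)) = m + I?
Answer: -2204/3 ≈ -734.67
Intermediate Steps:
u(I) = -10/3 + I/3 (u(I) = -3 + (-1 + I)/3 = -3 + (-⅓ + I/3) = -10/3 + I/3)
116*u(-9) = 116*(-10/3 + (⅓)*(-9)) = 116*(-10/3 - 3) = 116*(-19/3) = -2204/3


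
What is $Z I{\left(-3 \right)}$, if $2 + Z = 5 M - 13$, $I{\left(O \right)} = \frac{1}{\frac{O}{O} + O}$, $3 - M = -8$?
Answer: $-20$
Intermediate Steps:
$M = 11$ ($M = 3 - -8 = 3 + 8 = 11$)
$I{\left(O \right)} = \frac{1}{1 + O}$
$Z = 40$ ($Z = -2 + \left(5 \cdot 11 - 13\right) = -2 + \left(55 - 13\right) = -2 + 42 = 40$)
$Z I{\left(-3 \right)} = \frac{40}{1 - 3} = \frac{40}{-2} = 40 \left(- \frac{1}{2}\right) = -20$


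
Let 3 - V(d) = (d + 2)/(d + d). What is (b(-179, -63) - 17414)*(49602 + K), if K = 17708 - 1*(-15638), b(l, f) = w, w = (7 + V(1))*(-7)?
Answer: -1449391878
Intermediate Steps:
V(d) = 3 - (2 + d)/(2*d) (V(d) = 3 - (d + 2)/(d + d) = 3 - (2 + d)/(2*d))
w = -119/2 (w = (7 + (5/2 - 1/1))*(-7) = (7 + (5/2 - 1*1))*(-7) = (7 + (5/2 - 1))*(-7) = (7 + 3/2)*(-7) = (17/2)*(-7) = -119/2 ≈ -59.500)
b(l, f) = -119/2
K = 33346 (K = 17708 + 15638 = 33346)
(b(-179, -63) - 17414)*(49602 + K) = (-119/2 - 17414)*(49602 + 33346) = -34947/2*82948 = -1449391878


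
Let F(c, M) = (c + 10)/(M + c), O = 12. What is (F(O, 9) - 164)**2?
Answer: 11710084/441 ≈ 26553.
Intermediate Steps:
F(c, M) = (10 + c)/(M + c)
(F(O, 9) - 164)**2 = ((10 + 12)/(9 + 12) - 164)**2 = (22/21 - 164)**2 = (-3422/21)**2 = 11710084/441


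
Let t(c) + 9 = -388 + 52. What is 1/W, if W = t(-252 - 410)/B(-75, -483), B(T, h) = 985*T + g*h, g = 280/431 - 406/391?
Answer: 179968833/842605 ≈ 213.59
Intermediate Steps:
g = -65506/168521 (g = 280*(1/431) - 406*1/391 = 280/431 - 406/391 = -65506/168521 ≈ -0.38871)
B(T, h) = 985*T - 65506*h/168521
t(c) = -345 (t(c) = -9 + (-388 + 52) = -9 - 336 = -345)
W = 842605/179968833 (W = -345/(985*(-75) - 65506/168521*(-483)) = -345/(-73875 + 1375626/7327) = -345/(-539906499/7327) = -345*(-7327/539906499) = 842605/179968833 ≈ 0.0046820)
1/W = 1/(842605/179968833) = 179968833/842605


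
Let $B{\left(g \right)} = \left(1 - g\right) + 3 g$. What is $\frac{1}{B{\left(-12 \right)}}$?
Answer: $- \frac{1}{23} \approx -0.043478$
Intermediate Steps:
$B{\left(g \right)} = 1 + 2 g$
$\frac{1}{B{\left(-12 \right)}} = \frac{1}{1 + 2 \left(-12\right)} = \frac{1}{1 - 24} = \frac{1}{-23} = - \frac{1}{23}$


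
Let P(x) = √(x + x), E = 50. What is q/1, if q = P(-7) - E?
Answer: -50 + I*√14 ≈ -50.0 + 3.7417*I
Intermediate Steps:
P(x) = √2*√x (P(x) = √(2*x) = √2*√x)
q = -50 + I*√14 (q = √2*√(-7) - 1*50 = √2*(I*√7) - 50 = I*√14 - 50 = -50 + I*√14 ≈ -50.0 + 3.7417*I)
q/1 = (-50 + I*√14)/1 = (-50 + I*√14)*1 = -50 + I*√14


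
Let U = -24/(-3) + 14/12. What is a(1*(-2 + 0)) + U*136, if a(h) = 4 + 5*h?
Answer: 3722/3 ≈ 1240.7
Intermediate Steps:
U = 55/6 (U = -24*(-⅓) + 14*(1/12) = 8 + 7/6 = 55/6 ≈ 9.1667)
a(1*(-2 + 0)) + U*136 = (4 + 5*(1*(-2 + 0))) + (55/6)*136 = (4 + 5*(1*(-2))) + 3740/3 = (4 + 5*(-2)) + 3740/3 = (4 - 10) + 3740/3 = -6 + 3740/3 = 3722/3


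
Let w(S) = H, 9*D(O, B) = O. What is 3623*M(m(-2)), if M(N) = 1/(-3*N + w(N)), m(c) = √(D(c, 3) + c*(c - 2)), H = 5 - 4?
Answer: 3623/(1 - √70) ≈ -491.81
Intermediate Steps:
D(O, B) = O/9
H = 1
w(S) = 1
m(c) = √(c/9 + c*(-2 + c)) (m(c) = √(c/9 + c*(c - 2)) = √(c/9 + c*(-2 + c)))
M(N) = 1/(1 - 3*N) (M(N) = 1/(-3*N + 1) = 1/(1 - 3*N))
3623*M(m(-2)) = 3623*(-1/(-1 + 3*(√(-2*(-17 + 9*(-2)))/3))) = 3623*(-1/(-1 + 3*(√(-2*(-17 - 18))/3))) = 3623*(-1/(-1 + 3*(√(-2*(-35))/3))) = 3623*(-1/(-1 + 3*(√70/3))) = 3623*(-1/(-1 + √70)) = -3623/(-1 + √70)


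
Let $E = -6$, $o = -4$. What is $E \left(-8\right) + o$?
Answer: $44$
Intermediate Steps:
$E \left(-8\right) + o = \left(-6\right) \left(-8\right) - 4 = 48 - 4 = 44$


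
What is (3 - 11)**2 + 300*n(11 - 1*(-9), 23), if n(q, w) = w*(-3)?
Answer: -20636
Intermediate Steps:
n(q, w) = -3*w
(3 - 11)**2 + 300*n(11 - 1*(-9), 23) = (3 - 11)**2 + 300*(-3*23) = (-8)**2 + 300*(-69) = 64 - 20700 = -20636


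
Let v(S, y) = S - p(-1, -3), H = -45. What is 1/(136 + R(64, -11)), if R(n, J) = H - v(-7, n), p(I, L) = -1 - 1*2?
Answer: 1/95 ≈ 0.010526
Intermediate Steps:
p(I, L) = -3 (p(I, L) = -1 - 2 = -3)
v(S, y) = 3 + S (v(S, y) = S - 1*(-3) = S + 3 = 3 + S)
R(n, J) = -41 (R(n, J) = -45 - (3 - 7) = -45 - 1*(-4) = -45 + 4 = -41)
1/(136 + R(64, -11)) = 1/(136 - 41) = 1/95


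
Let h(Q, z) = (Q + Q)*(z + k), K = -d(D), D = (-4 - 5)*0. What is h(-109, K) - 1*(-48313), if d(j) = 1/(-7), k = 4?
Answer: 331869/7 ≈ 47410.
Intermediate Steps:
D = 0 (D = -9*0 = 0)
d(j) = -⅐
K = ⅐ (K = -1*(-⅐) = ⅐ ≈ 0.14286)
h(Q, z) = 2*Q*(4 + z) (h(Q, z) = (Q + Q)*(z + 4) = (2*Q)*(4 + z) = 2*Q*(4 + z))
h(-109, K) - 1*(-48313) = 2*(-109)*(4 + ⅐) - 1*(-48313) = 2*(-109)*(29/7) + 48313 = -6322/7 + 48313 = 331869/7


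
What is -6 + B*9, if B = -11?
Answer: -105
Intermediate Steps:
-6 + B*9 = -6 - 11*9 = -6 - 99 = -105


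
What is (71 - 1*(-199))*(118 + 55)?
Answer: 46710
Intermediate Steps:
(71 - 1*(-199))*(118 + 55) = (71 + 199)*173 = 270*173 = 46710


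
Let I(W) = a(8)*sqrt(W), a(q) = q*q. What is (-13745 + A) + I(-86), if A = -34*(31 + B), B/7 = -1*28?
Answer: -8135 + 64*I*sqrt(86) ≈ -8135.0 + 593.51*I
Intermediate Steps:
B = -196 (B = 7*(-1*28) = 7*(-28) = -196)
A = 5610 (A = -34*(31 - 196) = -34*(-165) = 5610)
a(q) = q**2
I(W) = 64*sqrt(W) (I(W) = 8**2*sqrt(W) = 64*sqrt(W))
(-13745 + A) + I(-86) = (-13745 + 5610) + 64*sqrt(-86) = -8135 + 64*(I*sqrt(86)) = -8135 + 64*I*sqrt(86)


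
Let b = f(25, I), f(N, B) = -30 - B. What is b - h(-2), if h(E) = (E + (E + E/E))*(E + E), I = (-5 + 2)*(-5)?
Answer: -57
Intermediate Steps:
I = 15 (I = -3*(-5) = 15)
b = -45 (b = -30 - 1*15 = -30 - 15 = -45)
h(E) = 2*E*(1 + 2*E) (h(E) = (E + (E + 1))*(2*E) = (E + (1 + E))*(2*E) = (1 + 2*E)*(2*E) = 2*E*(1 + 2*E))
b - h(-2) = -45 - 2*(-2)*(1 + 2*(-2)) = -45 - 2*(-2)*(1 - 4) = -45 - 2*(-2)*(-3) = -45 - 1*12 = -45 - 12 = -57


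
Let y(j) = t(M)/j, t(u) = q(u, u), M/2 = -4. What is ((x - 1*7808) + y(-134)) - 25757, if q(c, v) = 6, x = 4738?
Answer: -1931412/67 ≈ -28827.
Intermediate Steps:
M = -8 (M = 2*(-4) = -8)
t(u) = 6
y(j) = 6/j
((x - 1*7808) + y(-134)) - 25757 = ((4738 - 1*7808) + 6/(-134)) - 25757 = ((4738 - 7808) + 6*(-1/134)) - 25757 = (-3070 - 3/67) - 25757 = -205693/67 - 25757 = -1931412/67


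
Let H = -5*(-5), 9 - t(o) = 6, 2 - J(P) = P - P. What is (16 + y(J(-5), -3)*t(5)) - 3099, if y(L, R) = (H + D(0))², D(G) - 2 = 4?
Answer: -200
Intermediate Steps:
J(P) = 2 (J(P) = 2 - (P - P) = 2 - 1*0 = 2 + 0 = 2)
D(G) = 6 (D(G) = 2 + 4 = 6)
t(o) = 3 (t(o) = 9 - 1*6 = 9 - 6 = 3)
H = 25
y(L, R) = 961 (y(L, R) = (25 + 6)² = 31² = 961)
(16 + y(J(-5), -3)*t(5)) - 3099 = (16 + 961*3) - 3099 = (16 + 2883) - 3099 = 2899 - 3099 = -200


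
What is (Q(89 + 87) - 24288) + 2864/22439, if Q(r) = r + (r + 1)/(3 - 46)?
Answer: -23268962775/964877 ≈ -24116.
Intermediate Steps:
Q(r) = -1/43 + 42*r/43 (Q(r) = r + (1 + r)/(-43) = r + (1 + r)*(-1/43) = r + (-1/43 - r/43) = -1/43 + 42*r/43)
(Q(89 + 87) - 24288) + 2864/22439 = ((-1/43 + 42*(89 + 87)/43) - 24288) + 2864/22439 = ((-1/43 + (42/43)*176) - 24288) + 2864*(1/22439) = ((-1/43 + 7392/43) - 24288) + 2864/22439 = (7391/43 - 24288) + 2864/22439 = -1036993/43 + 2864/22439 = -23268962775/964877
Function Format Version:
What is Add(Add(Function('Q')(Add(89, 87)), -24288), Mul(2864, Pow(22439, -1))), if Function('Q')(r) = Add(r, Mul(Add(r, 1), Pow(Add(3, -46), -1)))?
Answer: Rational(-23268962775, 964877) ≈ -24116.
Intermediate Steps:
Function('Q')(r) = Add(Rational(-1, 43), Mul(Rational(42, 43), r)) (Function('Q')(r) = Add(r, Mul(Add(1, r), Pow(-43, -1))) = Add(r, Mul(Add(1, r), Rational(-1, 43))) = Add(r, Add(Rational(-1, 43), Mul(Rational(-1, 43), r))) = Add(Rational(-1, 43), Mul(Rational(42, 43), r)))
Add(Add(Function('Q')(Add(89, 87)), -24288), Mul(2864, Pow(22439, -1))) = Add(Add(Add(Rational(-1, 43), Mul(Rational(42, 43), Add(89, 87))), -24288), Mul(2864, Pow(22439, -1))) = Add(Add(Add(Rational(-1, 43), Mul(Rational(42, 43), 176)), -24288), Mul(2864, Rational(1, 22439))) = Add(Add(Add(Rational(-1, 43), Rational(7392, 43)), -24288), Rational(2864, 22439)) = Add(Add(Rational(7391, 43), -24288), Rational(2864, 22439)) = Add(Rational(-1036993, 43), Rational(2864, 22439)) = Rational(-23268962775, 964877)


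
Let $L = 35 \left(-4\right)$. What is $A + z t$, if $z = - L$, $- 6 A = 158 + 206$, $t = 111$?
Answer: $\frac{46438}{3} \approx 15479.0$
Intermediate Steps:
$L = -140$
$A = - \frac{182}{3}$ ($A = - \frac{158 + 206}{6} = \left(- \frac{1}{6}\right) 364 = - \frac{182}{3} \approx -60.667$)
$z = 140$ ($z = \left(-1\right) \left(-140\right) = 140$)
$A + z t = - \frac{182}{3} + 140 \cdot 111 = - \frac{182}{3} + 15540 = \frac{46438}{3}$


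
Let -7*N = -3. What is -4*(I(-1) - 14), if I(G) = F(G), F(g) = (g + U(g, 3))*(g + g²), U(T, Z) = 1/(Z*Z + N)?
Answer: 56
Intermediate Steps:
N = 3/7 (N = -⅐*(-3) = 3/7 ≈ 0.42857)
U(T, Z) = 1/(3/7 + Z²) (U(T, Z) = 1/(Z*Z + 3/7) = 1/(Z² + 3/7) = 1/(3/7 + Z²))
F(g) = (7/66 + g)*(g + g²) (F(g) = (g + 7/(3 + 7*3²))*(g + g²) = (g + 7/(3 + 7*9))*(g + g²) = (g + 7/(3 + 63))*(g + g²) = (g + 7/66)*(g + g²) = (7/66 + g)*(g + g²))
I(G) = G*(7 + 66*G² + 73*G)/66
-4*(I(-1) - 14) = -4*((1/66)*(-1)*(7 + 66*(-1)² + 73*(-1)) - 14) = -4*((1/66)*(-1)*(7 + 66*1 - 73) - 14) = -4*((1/66)*(-1)*(7 + 66 - 73) - 14) = -4*((1/66)*(-1)*0 - 14) = -4*(0 - 14) = -4*(-14) = 56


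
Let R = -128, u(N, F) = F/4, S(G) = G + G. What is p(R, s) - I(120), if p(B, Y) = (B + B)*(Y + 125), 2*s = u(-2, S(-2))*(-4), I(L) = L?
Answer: -32632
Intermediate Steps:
S(G) = 2*G
u(N, F) = F/4 (u(N, F) = F*(¼) = F/4)
s = 2 (s = (((2*(-2))/4)*(-4))/2 = (((¼)*(-4))*(-4))/2 = (-1*(-4))/2 = (½)*4 = 2)
p(B, Y) = 2*B*(125 + Y) (p(B, Y) = (2*B)*(125 + Y) = 2*B*(125 + Y))
p(R, s) - I(120) = 2*(-128)*(125 + 2) - 1*120 = 2*(-128)*127 - 120 = -32512 - 120 = -32632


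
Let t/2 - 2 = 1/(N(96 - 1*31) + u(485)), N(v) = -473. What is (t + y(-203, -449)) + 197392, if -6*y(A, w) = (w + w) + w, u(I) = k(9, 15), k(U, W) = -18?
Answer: 194063327/982 ≈ 1.9762e+5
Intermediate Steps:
u(I) = -18
y(A, w) = -w/2 (y(A, w) = -((w + w) + w)/6 = -(2*w + w)/6 = -w/2)
t = 1962/491 (t = 4 + 2/(-473 - 18) = 4 + 2/(-491) = 4 + 2*(-1/491) = 4 - 2/491 = 1962/491 ≈ 3.9959)
(t + y(-203, -449)) + 197392 = (1962/491 - 1/2*(-449)) + 197392 = (1962/491 + 449/2) + 197392 = 224383/982 + 197392 = 194063327/982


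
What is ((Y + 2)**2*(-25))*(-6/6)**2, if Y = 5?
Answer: -1225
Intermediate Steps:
((Y + 2)**2*(-25))*(-6/6)**2 = ((5 + 2)**2*(-25))*(-6/6)**2 = (7**2*(-25))*(-6*1/6)**2 = (49*(-25))*(-1)**2 = -1225*1 = -1225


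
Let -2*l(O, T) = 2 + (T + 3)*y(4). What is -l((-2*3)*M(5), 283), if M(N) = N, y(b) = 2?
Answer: 287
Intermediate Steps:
l(O, T) = -4 - T (l(O, T) = -(2 + (T + 3)*2)/2 = -(2 + (3 + T)*2)/2 = -(2 + (6 + 2*T))/2 = -(8 + 2*T)/2 = -4 - T)
-l((-2*3)*M(5), 283) = -(-4 - 1*283) = -(-4 - 283) = -1*(-287) = 287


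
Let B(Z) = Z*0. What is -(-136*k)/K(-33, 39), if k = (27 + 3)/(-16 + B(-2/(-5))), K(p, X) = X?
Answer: -85/13 ≈ -6.5385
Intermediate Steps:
B(Z) = 0
k = -15/8 (k = (27 + 3)/(-16 + 0) = 30/(-16) = 30*(-1/16) = -15/8 ≈ -1.8750)
-(-136*k)/K(-33, 39) = -(-136*(-15/8))/39 = -255/39 = -1*85/13 = -85/13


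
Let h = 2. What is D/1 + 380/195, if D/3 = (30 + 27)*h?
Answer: 13414/39 ≈ 343.95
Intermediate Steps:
D = 342 (D = 3*((30 + 27)*2) = 3*(57*2) = 3*114 = 342)
D/1 + 380/195 = 342/1 + 380/195 = 342*1 + 380*(1/195) = 342 + 76/39 = 13414/39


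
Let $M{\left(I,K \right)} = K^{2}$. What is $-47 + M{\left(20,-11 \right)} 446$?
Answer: $53919$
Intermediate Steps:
$-47 + M{\left(20,-11 \right)} 446 = -47 + \left(-11\right)^{2} \cdot 446 = -47 + 121 \cdot 446 = -47 + 53966 = 53919$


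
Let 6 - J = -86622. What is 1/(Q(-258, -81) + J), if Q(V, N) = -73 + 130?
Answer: 1/86685 ≈ 1.1536e-5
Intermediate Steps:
Q(V, N) = 57
J = 86628 (J = 6 - 1*(-86622) = 6 + 86622 = 86628)
1/(Q(-258, -81) + J) = 1/(57 + 86628) = 1/86685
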